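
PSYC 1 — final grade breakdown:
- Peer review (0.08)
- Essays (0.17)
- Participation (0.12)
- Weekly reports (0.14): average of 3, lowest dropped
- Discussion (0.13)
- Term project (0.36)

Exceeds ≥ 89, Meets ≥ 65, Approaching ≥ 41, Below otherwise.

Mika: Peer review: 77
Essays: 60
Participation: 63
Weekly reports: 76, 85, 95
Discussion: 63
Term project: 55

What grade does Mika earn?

Approaching

Weekly reports: drop 76 → average of remaining 2 = 180/2 = 90
Weighted total:
  Peer review 77 × 0.08 = 6.16
  Essays 60 × 0.17 = 10.2
  Participation 63 × 0.12 = 7.56
  Weekly reports 90 × 0.14 = 12.6
  Discussion 63 × 0.13 = 8.19
  Term project 55 × 0.36 = 19.8
Sum = 64.51
64.51 is ≥ 41 and < 65 → Approaching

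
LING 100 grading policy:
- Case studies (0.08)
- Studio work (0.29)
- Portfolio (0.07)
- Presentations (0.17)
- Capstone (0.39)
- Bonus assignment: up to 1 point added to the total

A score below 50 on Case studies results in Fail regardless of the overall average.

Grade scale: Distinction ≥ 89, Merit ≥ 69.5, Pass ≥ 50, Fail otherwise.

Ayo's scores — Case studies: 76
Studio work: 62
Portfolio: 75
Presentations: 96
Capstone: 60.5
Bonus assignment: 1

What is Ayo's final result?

Case studies score 76 ≥ 50: minimum met.
Weighted total:
  Case studies 76 × 0.08 = 6.08
  Studio work 62 × 0.29 = 17.98
  Portfolio 75 × 0.07 = 5.25
  Presentations 96 × 0.17 = 16.32
  Capstone 60.5 × 0.39 = 23.595
Sum = 69.225
Bonus assignment: 69.225 + 1 = 70.225
70.225 is ≥ 69.5 and < 89 → Merit

Merit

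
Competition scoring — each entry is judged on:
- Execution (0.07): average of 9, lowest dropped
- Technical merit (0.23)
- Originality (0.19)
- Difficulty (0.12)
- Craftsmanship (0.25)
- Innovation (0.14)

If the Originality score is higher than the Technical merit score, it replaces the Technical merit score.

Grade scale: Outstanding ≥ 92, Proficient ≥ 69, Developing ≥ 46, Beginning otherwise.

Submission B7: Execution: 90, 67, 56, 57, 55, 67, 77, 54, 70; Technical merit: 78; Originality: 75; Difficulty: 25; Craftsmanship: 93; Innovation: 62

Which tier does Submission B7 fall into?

Proficient

Execution: drop 54 → average of remaining 8 = 539/8 = 67.375
Originality (75) ≤ Technical merit (78), so Technical merit stays at 78.
Weighted total:
  Execution 67.375 × 0.07 = 4.71625
  Technical merit 78 × 0.23 = 17.94
  Originality 75 × 0.19 = 14.25
  Difficulty 25 × 0.12 = 3
  Craftsmanship 93 × 0.25 = 23.25
  Innovation 62 × 0.14 = 8.68
Sum = 71.83625
71.83625 is ≥ 69 and < 92 → Proficient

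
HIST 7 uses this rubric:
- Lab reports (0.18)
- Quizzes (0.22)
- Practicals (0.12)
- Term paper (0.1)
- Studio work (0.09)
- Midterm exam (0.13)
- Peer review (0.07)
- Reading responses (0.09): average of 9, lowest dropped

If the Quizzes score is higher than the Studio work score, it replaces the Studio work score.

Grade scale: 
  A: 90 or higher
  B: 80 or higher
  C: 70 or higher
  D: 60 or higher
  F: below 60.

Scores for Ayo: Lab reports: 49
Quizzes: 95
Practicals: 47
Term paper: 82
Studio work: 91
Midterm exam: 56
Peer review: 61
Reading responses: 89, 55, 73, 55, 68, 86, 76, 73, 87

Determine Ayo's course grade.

C

Reading responses: drop 55 → average of remaining 8 = 607/8 = 75.875
Quizzes (95) > Studio work (91), so Studio work counts as 95.
Weighted total:
  Lab reports 49 × 0.18 = 8.82
  Quizzes 95 × 0.22 = 20.9
  Practicals 47 × 0.12 = 5.64
  Term paper 82 × 0.1 = 8.2
  Studio work 95 × 0.09 = 8.55
  Midterm exam 56 × 0.13 = 7.28
  Peer review 61 × 0.07 = 4.27
  Reading responses 75.875 × 0.09 = 6.82875
Sum = 70.48875
70.48875 is ≥ 70 and < 80 → C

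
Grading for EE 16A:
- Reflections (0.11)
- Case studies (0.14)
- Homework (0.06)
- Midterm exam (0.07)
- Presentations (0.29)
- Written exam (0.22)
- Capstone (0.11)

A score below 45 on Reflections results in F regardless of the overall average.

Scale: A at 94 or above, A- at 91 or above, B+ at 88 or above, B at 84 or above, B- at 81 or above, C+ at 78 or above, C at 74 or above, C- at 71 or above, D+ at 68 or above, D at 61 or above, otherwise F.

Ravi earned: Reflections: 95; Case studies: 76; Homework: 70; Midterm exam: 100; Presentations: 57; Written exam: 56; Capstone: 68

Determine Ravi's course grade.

Reflections score 95 ≥ 45: minimum met.
Weighted total:
  Reflections 95 × 0.11 = 10.45
  Case studies 76 × 0.14 = 10.64
  Homework 70 × 0.06 = 4.2
  Midterm exam 100 × 0.07 = 7
  Presentations 57 × 0.29 = 16.53
  Written exam 56 × 0.22 = 12.32
  Capstone 68 × 0.11 = 7.48
Sum = 68.62
68.62 is ≥ 68 and < 71 → D+

D+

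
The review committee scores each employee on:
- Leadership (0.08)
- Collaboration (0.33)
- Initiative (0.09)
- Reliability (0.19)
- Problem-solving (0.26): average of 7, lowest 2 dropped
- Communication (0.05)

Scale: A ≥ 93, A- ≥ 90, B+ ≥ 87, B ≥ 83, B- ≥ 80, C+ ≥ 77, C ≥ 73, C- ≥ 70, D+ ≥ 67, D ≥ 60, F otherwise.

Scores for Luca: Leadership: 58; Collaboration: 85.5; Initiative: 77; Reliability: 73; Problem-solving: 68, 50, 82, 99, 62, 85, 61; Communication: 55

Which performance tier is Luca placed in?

Problem-solving: drop 50, 61 → average of remaining 5 = 396/5 = 79.2
Weighted total:
  Leadership 58 × 0.08 = 4.64
  Collaboration 85.5 × 0.33 = 28.215
  Initiative 77 × 0.09 = 6.93
  Reliability 73 × 0.19 = 13.87
  Problem-solving 79.2 × 0.26 = 20.592
  Communication 55 × 0.05 = 2.75
Sum = 76.997
76.997 is ≥ 73 and < 77 → C

C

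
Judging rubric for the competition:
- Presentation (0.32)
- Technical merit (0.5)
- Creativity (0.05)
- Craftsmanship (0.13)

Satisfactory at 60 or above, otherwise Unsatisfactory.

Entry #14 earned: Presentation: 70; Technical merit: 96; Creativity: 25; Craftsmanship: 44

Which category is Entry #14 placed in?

Weighted total:
  Presentation 70 × 0.32 = 22.4
  Technical merit 96 × 0.5 = 48
  Creativity 25 × 0.05 = 1.25
  Craftsmanship 44 × 0.13 = 5.72
Sum = 77.37
77.37 ≥ 60 → Satisfactory

Satisfactory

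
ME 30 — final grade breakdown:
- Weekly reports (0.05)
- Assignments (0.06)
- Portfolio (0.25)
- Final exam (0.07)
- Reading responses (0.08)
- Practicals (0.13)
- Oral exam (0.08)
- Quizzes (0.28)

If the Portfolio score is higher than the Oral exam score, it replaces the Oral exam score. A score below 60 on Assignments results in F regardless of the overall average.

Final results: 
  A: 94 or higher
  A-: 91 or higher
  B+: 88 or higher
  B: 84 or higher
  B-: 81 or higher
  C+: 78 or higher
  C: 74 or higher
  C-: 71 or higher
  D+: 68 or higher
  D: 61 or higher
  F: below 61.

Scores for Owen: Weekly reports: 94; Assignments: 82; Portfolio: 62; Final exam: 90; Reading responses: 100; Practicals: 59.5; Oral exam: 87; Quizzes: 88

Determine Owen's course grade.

Portfolio (62) ≤ Oral exam (87), so Oral exam stays at 87.
Assignments score 82 ≥ 60: minimum met.
Weighted total:
  Weekly reports 94 × 0.05 = 4.7
  Assignments 82 × 0.06 = 4.92
  Portfolio 62 × 0.25 = 15.5
  Final exam 90 × 0.07 = 6.3
  Reading responses 100 × 0.08 = 8
  Practicals 59.5 × 0.13 = 7.735
  Oral exam 87 × 0.08 = 6.96
  Quizzes 88 × 0.28 = 24.64
Sum = 78.755
78.755 is ≥ 78 and < 81 → C+

C+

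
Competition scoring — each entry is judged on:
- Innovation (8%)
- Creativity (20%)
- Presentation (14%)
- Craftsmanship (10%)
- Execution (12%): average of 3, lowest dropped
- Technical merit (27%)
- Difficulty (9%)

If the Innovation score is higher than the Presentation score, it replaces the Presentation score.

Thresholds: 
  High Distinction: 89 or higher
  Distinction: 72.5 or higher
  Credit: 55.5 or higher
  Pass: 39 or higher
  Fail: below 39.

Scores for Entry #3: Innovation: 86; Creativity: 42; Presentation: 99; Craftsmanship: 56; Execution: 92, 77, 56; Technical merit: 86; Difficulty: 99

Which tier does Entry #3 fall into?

Distinction

Execution: drop 56 → average of remaining 2 = 169/2 = 84.5
Innovation (86) ≤ Presentation (99), so Presentation stays at 99.
Weighted total:
  Innovation 86 × 0.08 = 6.88
  Creativity 42 × 0.2 = 8.4
  Presentation 99 × 0.14 = 13.86
  Craftsmanship 56 × 0.1 = 5.6
  Execution 84.5 × 0.12 = 10.14
  Technical merit 86 × 0.27 = 23.22
  Difficulty 99 × 0.09 = 8.91
Sum = 77.01
77.01 is ≥ 72.5 and < 89 → Distinction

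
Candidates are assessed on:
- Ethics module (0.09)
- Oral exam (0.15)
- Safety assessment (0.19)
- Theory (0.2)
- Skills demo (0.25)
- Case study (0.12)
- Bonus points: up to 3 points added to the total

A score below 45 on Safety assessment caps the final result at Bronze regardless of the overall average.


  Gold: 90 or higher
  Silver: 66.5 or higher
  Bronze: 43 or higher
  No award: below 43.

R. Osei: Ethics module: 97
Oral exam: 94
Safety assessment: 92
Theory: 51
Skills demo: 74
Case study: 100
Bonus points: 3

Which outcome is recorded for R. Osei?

Safety assessment score 92 ≥ 45: minimum met.
Weighted total:
  Ethics module 97 × 0.09 = 8.73
  Oral exam 94 × 0.15 = 14.1
  Safety assessment 92 × 0.19 = 17.48
  Theory 51 × 0.2 = 10.2
  Skills demo 74 × 0.25 = 18.5
  Case study 100 × 0.12 = 12
Sum = 81.01
Bonus points: 81.01 + 3 = 84.01
84.01 is ≥ 66.5 and < 90 → Silver

Silver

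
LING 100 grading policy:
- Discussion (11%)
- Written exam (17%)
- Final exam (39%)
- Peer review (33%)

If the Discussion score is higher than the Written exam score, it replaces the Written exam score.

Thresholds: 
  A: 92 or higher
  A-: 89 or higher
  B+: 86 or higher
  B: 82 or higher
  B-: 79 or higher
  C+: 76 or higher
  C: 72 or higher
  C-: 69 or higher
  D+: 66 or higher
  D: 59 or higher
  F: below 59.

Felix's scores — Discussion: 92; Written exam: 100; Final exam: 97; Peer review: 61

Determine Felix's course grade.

B

Discussion (92) ≤ Written exam (100), so Written exam stays at 100.
Weighted total:
  Discussion 92 × 0.11 = 10.12
  Written exam 100 × 0.17 = 17
  Final exam 97 × 0.39 = 37.83
  Peer review 61 × 0.33 = 20.13
Sum = 85.08
85.08 is ≥ 82 and < 86 → B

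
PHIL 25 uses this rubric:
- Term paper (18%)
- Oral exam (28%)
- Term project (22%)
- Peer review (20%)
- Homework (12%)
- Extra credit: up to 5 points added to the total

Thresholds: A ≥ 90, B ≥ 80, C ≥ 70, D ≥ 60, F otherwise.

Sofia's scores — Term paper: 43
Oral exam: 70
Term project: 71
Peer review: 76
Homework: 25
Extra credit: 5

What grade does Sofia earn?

D

Weighted total:
  Term paper 43 × 0.18 = 7.74
  Oral exam 70 × 0.28 = 19.6
  Term project 71 × 0.22 = 15.62
  Peer review 76 × 0.2 = 15.2
  Homework 25 × 0.12 = 3
Sum = 61.16
Extra credit: 61.16 + 5 = 66.16
66.16 is ≥ 60 and < 70 → D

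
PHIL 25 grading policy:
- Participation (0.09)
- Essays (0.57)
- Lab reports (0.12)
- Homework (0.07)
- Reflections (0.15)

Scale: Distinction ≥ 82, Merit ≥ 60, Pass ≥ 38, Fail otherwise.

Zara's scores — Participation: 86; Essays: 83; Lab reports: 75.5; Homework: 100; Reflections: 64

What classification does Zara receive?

Merit

Weighted total:
  Participation 86 × 0.09 = 7.74
  Essays 83 × 0.57 = 47.31
  Lab reports 75.5 × 0.12 = 9.06
  Homework 100 × 0.07 = 7
  Reflections 64 × 0.15 = 9.6
Sum = 80.71
80.71 is ≥ 60 and < 82 → Merit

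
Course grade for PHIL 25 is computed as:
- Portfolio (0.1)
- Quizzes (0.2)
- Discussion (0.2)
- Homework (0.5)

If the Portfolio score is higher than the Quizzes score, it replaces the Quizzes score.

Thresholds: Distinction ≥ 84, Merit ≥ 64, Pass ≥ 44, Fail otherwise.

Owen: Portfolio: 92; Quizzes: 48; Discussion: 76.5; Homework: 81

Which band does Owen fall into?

Merit

Portfolio (92) > Quizzes (48), so Quizzes counts as 92.
Weighted total:
  Portfolio 92 × 0.1 = 9.2
  Quizzes 92 × 0.2 = 18.4
  Discussion 76.5 × 0.2 = 15.3
  Homework 81 × 0.5 = 40.5
Sum = 83.4
83.4 is ≥ 64 and < 84 → Merit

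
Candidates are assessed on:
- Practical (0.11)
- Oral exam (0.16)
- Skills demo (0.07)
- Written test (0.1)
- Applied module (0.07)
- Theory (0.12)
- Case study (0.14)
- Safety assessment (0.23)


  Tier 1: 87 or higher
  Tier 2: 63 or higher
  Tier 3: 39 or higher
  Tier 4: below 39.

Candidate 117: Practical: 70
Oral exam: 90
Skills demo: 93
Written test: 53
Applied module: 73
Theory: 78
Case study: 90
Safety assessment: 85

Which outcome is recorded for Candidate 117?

Tier 2

Weighted total:
  Practical 70 × 0.11 = 7.7
  Oral exam 90 × 0.16 = 14.4
  Skills demo 93 × 0.07 = 6.51
  Written test 53 × 0.1 = 5.3
  Applied module 73 × 0.07 = 5.11
  Theory 78 × 0.12 = 9.36
  Case study 90 × 0.14 = 12.6
  Safety assessment 85 × 0.23 = 19.55
Sum = 80.53
80.53 is ≥ 63 and < 87 → Tier 2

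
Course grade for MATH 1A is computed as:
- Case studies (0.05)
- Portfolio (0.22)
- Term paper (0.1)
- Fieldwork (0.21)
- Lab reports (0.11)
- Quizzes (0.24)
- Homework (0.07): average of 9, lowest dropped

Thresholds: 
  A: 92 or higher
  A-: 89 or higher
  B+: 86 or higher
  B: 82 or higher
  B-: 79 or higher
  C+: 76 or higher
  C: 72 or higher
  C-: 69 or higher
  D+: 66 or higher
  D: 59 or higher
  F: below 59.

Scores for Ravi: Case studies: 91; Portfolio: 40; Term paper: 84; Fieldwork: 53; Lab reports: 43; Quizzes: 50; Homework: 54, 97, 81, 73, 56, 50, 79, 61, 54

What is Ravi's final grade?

F

Homework: drop 50 → average of remaining 8 = 555/8 = 69.375
Weighted total:
  Case studies 91 × 0.05 = 4.55
  Portfolio 40 × 0.22 = 8.8
  Term paper 84 × 0.1 = 8.4
  Fieldwork 53 × 0.21 = 11.13
  Lab reports 43 × 0.11 = 4.73
  Quizzes 50 × 0.24 = 12
  Homework 69.375 × 0.07 = 4.85625
Sum = 54.46625
54.46625 < 59 → F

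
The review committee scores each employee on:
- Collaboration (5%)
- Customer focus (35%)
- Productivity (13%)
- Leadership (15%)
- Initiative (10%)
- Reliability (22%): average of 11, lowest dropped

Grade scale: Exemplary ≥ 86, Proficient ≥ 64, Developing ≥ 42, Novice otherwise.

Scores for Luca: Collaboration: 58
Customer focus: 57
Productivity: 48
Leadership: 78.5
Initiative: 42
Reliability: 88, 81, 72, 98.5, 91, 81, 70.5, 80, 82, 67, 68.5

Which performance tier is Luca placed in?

Reliability: drop 67 → average of remaining 10 = 812.5/10 = 81.25
Weighted total:
  Collaboration 58 × 0.05 = 2.9
  Customer focus 57 × 0.35 = 19.95
  Productivity 48 × 0.13 = 6.24
  Leadership 78.5 × 0.15 = 11.775
  Initiative 42 × 0.1 = 4.2
  Reliability 81.25 × 0.22 = 17.875
Sum = 62.94
62.94 is ≥ 42 and < 64 → Developing

Developing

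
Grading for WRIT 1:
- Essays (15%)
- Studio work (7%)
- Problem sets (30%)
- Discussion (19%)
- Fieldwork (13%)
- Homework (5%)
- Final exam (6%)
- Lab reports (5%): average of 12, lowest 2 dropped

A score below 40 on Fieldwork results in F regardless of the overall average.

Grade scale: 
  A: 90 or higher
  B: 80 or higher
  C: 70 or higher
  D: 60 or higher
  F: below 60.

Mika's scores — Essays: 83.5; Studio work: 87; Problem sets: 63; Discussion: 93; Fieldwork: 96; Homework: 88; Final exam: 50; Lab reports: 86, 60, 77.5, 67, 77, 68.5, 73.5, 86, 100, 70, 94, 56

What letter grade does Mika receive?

C

Lab reports: drop 56, 60 → average of remaining 10 = 799.5/10 = 79.95
Fieldwork score 96 ≥ 40: minimum met.
Weighted total:
  Essays 83.5 × 0.15 = 12.525
  Studio work 87 × 0.07 = 6.09
  Problem sets 63 × 0.3 = 18.9
  Discussion 93 × 0.19 = 17.67
  Fieldwork 96 × 0.13 = 12.48
  Homework 88 × 0.05 = 4.4
  Final exam 50 × 0.06 = 3
  Lab reports 79.95 × 0.05 = 3.9975
Sum = 79.0625
79.0625 is ≥ 70 and < 80 → C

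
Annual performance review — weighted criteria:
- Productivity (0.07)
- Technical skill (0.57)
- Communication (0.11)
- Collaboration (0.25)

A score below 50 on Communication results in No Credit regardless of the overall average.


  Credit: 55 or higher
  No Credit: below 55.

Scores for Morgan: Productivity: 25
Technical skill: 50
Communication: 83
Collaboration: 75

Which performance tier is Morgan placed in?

Communication score 83 ≥ 50: minimum met.
Weighted total:
  Productivity 25 × 0.07 = 1.75
  Technical skill 50 × 0.57 = 28.5
  Communication 83 × 0.11 = 9.13
  Collaboration 75 × 0.25 = 18.75
Sum = 58.13
58.13 ≥ 55 → Credit

Credit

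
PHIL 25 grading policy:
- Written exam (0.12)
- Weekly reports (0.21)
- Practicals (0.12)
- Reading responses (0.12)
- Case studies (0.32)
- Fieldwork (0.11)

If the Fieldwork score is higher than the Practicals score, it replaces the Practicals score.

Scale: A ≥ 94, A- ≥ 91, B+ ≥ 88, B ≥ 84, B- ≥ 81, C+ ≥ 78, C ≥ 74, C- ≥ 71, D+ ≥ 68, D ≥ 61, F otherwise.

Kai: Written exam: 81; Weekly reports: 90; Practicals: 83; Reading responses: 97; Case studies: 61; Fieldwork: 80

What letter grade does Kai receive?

C+

Fieldwork (80) ≤ Practicals (83), so Practicals stays at 83.
Weighted total:
  Written exam 81 × 0.12 = 9.72
  Weekly reports 90 × 0.21 = 18.9
  Practicals 83 × 0.12 = 9.96
  Reading responses 97 × 0.12 = 11.64
  Case studies 61 × 0.32 = 19.52
  Fieldwork 80 × 0.11 = 8.8
Sum = 78.54
78.54 is ≥ 78 and < 81 → C+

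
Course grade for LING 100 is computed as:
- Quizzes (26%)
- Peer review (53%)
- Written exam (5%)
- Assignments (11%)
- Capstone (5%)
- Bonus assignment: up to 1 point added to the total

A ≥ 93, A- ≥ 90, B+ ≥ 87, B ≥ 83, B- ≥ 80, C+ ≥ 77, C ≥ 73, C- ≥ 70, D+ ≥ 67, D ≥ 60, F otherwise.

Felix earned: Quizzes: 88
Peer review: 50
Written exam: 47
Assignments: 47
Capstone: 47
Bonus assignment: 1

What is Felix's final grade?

Weighted total:
  Quizzes 88 × 0.26 = 22.88
  Peer review 50 × 0.53 = 26.5
  Written exam 47 × 0.05 = 2.35
  Assignments 47 × 0.11 = 5.17
  Capstone 47 × 0.05 = 2.35
Sum = 59.25
Bonus assignment: 59.25 + 1 = 60.25
60.25 is ≥ 60 and < 67 → D

D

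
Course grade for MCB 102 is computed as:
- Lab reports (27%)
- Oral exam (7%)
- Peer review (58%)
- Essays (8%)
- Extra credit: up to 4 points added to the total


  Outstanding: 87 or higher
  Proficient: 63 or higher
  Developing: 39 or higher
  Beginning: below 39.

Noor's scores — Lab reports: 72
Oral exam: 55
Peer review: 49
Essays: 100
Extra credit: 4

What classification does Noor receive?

Weighted total:
  Lab reports 72 × 0.27 = 19.44
  Oral exam 55 × 0.07 = 3.85
  Peer review 49 × 0.58 = 28.42
  Essays 100 × 0.08 = 8
Sum = 59.71
Extra credit: 59.71 + 4 = 63.71
63.71 is ≥ 63 and < 87 → Proficient

Proficient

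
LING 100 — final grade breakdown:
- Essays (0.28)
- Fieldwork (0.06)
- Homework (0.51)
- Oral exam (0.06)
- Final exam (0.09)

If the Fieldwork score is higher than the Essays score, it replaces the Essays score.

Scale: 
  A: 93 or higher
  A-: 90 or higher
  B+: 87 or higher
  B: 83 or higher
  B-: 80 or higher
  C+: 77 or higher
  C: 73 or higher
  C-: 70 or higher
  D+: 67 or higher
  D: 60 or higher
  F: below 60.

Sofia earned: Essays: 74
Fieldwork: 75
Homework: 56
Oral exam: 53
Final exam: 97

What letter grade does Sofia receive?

Fieldwork (75) > Essays (74), so Essays counts as 75.
Weighted total:
  Essays 75 × 0.28 = 21
  Fieldwork 75 × 0.06 = 4.5
  Homework 56 × 0.51 = 28.56
  Oral exam 53 × 0.06 = 3.18
  Final exam 97 × 0.09 = 8.73
Sum = 65.97
65.97 is ≥ 60 and < 67 → D

D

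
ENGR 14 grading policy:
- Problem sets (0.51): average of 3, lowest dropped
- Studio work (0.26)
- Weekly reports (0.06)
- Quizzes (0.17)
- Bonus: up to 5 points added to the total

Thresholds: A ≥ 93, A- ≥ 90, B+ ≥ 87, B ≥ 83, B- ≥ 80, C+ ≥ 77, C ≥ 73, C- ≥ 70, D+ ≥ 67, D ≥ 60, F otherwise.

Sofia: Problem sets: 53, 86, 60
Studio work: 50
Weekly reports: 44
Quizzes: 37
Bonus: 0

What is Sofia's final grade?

F

Problem sets: drop 53 → average of remaining 2 = 146/2 = 73
Weighted total:
  Problem sets 73 × 0.51 = 37.23
  Studio work 50 × 0.26 = 13
  Weekly reports 44 × 0.06 = 2.64
  Quizzes 37 × 0.17 = 6.29
Sum = 59.16
Bonus: 59.16 + 0 = 59.16
59.16 < 60 → F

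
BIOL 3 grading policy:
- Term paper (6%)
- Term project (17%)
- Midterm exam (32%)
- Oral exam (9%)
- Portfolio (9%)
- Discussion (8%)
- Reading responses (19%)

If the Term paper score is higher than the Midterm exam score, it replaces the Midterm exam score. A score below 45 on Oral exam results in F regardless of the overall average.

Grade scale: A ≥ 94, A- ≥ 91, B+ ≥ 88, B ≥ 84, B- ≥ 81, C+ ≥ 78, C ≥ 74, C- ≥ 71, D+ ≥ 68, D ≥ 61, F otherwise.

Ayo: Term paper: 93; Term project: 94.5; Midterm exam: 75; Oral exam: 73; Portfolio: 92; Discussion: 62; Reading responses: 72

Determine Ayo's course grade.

B

Term paper (93) > Midterm exam (75), so Midterm exam counts as 93.
Oral exam score 73 ≥ 45: minimum met.
Weighted total:
  Term paper 93 × 0.06 = 5.58
  Term project 94.5 × 0.17 = 16.065
  Midterm exam 93 × 0.32 = 29.76
  Oral exam 73 × 0.09 = 6.57
  Portfolio 92 × 0.09 = 8.28
  Discussion 62 × 0.08 = 4.96
  Reading responses 72 × 0.19 = 13.68
Sum = 84.895
84.895 is ≥ 84 and < 88 → B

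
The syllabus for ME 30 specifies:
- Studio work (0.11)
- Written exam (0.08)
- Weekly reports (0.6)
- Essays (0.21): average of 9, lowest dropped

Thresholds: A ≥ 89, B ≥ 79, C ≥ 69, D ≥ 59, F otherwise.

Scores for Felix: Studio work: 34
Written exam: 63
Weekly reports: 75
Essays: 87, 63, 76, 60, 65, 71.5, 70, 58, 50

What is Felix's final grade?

D

Essays: drop 50 → average of remaining 8 = 550.5/8 = 68.8125
Weighted total:
  Studio work 34 × 0.11 = 3.74
  Written exam 63 × 0.08 = 5.04
  Weekly reports 75 × 0.6 = 45
  Essays 68.8125 × 0.21 = 14.450625
Sum = 68.230625
68.230625 is ≥ 59 and < 69 → D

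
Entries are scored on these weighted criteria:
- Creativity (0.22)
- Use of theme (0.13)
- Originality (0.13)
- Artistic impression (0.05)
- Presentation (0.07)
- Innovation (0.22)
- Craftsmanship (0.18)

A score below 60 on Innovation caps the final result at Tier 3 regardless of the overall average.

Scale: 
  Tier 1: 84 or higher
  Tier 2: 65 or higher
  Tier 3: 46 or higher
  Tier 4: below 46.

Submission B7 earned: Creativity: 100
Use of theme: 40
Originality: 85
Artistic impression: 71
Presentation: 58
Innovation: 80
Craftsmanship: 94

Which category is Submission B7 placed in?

Tier 2

Innovation score 80 ≥ 60: minimum met.
Weighted total:
  Creativity 100 × 0.22 = 22
  Use of theme 40 × 0.13 = 5.2
  Originality 85 × 0.13 = 11.05
  Artistic impression 71 × 0.05 = 3.55
  Presentation 58 × 0.07 = 4.06
  Innovation 80 × 0.22 = 17.6
  Craftsmanship 94 × 0.18 = 16.92
Sum = 80.38
80.38 is ≥ 65 and < 84 → Tier 2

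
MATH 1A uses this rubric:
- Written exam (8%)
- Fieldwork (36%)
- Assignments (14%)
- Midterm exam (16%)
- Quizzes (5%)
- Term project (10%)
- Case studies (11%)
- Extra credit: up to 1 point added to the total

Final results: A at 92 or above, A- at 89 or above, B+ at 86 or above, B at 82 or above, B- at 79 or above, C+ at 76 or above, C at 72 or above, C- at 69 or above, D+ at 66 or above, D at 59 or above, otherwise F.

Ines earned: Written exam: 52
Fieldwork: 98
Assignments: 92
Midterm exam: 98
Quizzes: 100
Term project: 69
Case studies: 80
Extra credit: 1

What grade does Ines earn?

Weighted total:
  Written exam 52 × 0.08 = 4.16
  Fieldwork 98 × 0.36 = 35.28
  Assignments 92 × 0.14 = 12.88
  Midterm exam 98 × 0.16 = 15.68
  Quizzes 100 × 0.05 = 5
  Term project 69 × 0.1 = 6.9
  Case studies 80 × 0.11 = 8.8
Sum = 88.7
Extra credit: 88.7 + 1 = 89.7
89.7 is ≥ 89 and < 92 → A-

A-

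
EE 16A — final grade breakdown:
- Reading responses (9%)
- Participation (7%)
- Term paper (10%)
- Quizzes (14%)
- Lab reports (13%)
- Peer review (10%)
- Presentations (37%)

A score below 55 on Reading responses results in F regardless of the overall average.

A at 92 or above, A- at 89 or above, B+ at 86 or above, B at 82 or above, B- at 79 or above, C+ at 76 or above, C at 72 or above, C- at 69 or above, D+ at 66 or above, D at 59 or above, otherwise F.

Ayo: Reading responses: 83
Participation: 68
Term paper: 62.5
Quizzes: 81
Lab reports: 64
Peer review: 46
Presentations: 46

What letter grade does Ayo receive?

Reading responses score 83 ≥ 55: minimum met.
Weighted total:
  Reading responses 83 × 0.09 = 7.47
  Participation 68 × 0.07 = 4.76
  Term paper 62.5 × 0.1 = 6.25
  Quizzes 81 × 0.14 = 11.34
  Lab reports 64 × 0.13 = 8.32
  Peer review 46 × 0.1 = 4.6
  Presentations 46 × 0.37 = 17.02
Sum = 59.76
59.76 is ≥ 59 and < 66 → D

D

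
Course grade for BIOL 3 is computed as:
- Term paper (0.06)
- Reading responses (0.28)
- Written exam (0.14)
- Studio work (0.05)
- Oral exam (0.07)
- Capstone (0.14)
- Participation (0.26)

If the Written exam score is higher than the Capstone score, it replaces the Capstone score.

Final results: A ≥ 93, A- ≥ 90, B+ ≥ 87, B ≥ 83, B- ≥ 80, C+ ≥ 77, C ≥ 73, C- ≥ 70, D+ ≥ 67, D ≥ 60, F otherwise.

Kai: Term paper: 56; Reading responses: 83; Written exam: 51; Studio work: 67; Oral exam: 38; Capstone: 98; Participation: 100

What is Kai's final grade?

C+

Written exam (51) ≤ Capstone (98), so Capstone stays at 98.
Weighted total:
  Term paper 56 × 0.06 = 3.36
  Reading responses 83 × 0.28 = 23.24
  Written exam 51 × 0.14 = 7.14
  Studio work 67 × 0.05 = 3.35
  Oral exam 38 × 0.07 = 2.66
  Capstone 98 × 0.14 = 13.72
  Participation 100 × 0.26 = 26
Sum = 79.47
79.47 is ≥ 77 and < 80 → C+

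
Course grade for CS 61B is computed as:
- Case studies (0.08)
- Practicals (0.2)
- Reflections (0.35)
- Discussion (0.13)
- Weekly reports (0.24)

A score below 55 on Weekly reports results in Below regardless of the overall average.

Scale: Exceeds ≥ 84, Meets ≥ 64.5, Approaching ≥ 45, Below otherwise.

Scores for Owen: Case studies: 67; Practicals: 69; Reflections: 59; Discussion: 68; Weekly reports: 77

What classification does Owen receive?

Meets

Weekly reports score 77 ≥ 55: minimum met.
Weighted total:
  Case studies 67 × 0.08 = 5.36
  Practicals 69 × 0.2 = 13.8
  Reflections 59 × 0.35 = 20.65
  Discussion 68 × 0.13 = 8.84
  Weekly reports 77 × 0.24 = 18.48
Sum = 67.13
67.13 is ≥ 64.5 and < 84 → Meets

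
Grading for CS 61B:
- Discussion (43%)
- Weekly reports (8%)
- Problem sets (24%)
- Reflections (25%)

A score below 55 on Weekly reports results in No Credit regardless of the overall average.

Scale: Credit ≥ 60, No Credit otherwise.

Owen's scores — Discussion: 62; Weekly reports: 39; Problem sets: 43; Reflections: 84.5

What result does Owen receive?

No Credit

Weekly reports score 39 < 55: minimum not met.
Weighted total:
  Discussion 62 × 0.43 = 26.66
  Weekly reports 39 × 0.08 = 3.12
  Problem sets 43 × 0.24 = 10.32
  Reflections 84.5 × 0.25 = 21.125
Sum = 61.225
Because the Weekly reports minimum was not met, the result is No Credit.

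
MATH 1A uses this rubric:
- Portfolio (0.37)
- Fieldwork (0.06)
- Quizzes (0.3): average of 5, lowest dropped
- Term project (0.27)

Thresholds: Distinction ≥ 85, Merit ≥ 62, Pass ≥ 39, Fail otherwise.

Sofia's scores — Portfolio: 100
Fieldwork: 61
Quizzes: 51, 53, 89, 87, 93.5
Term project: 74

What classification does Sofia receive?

Merit

Quizzes: drop 51 → average of remaining 4 = 322.5/4 = 80.625
Weighted total:
  Portfolio 100 × 0.37 = 37
  Fieldwork 61 × 0.06 = 3.66
  Quizzes 80.625 × 0.3 = 24.1875
  Term project 74 × 0.27 = 19.98
Sum = 84.8275
84.8275 is ≥ 62 and < 85 → Merit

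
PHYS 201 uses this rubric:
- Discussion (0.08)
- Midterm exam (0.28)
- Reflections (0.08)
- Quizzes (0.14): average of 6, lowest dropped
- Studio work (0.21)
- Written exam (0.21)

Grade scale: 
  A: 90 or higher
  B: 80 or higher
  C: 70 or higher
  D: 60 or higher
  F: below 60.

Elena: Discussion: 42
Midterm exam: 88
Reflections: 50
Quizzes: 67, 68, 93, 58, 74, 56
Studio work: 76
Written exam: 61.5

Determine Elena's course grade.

Quizzes: drop 56 → average of remaining 5 = 360/5 = 72
Weighted total:
  Discussion 42 × 0.08 = 3.36
  Midterm exam 88 × 0.28 = 24.64
  Reflections 50 × 0.08 = 4
  Quizzes 72 × 0.14 = 10.08
  Studio work 76 × 0.21 = 15.96
  Written exam 61.5 × 0.21 = 12.915
Sum = 70.955
70.955 is ≥ 70 and < 80 → C

C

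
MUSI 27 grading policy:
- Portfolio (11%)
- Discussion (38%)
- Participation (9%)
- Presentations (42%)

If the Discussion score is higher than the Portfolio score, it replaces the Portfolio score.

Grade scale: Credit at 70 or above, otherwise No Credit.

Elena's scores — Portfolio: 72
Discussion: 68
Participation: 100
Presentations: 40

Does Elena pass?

No Credit

Discussion (68) ≤ Portfolio (72), so Portfolio stays at 72.
Weighted total:
  Portfolio 72 × 0.11 = 7.92
  Discussion 68 × 0.38 = 25.84
  Participation 100 × 0.09 = 9
  Presentations 40 × 0.42 = 16.8
Sum = 59.56
59.56 < 70 → No Credit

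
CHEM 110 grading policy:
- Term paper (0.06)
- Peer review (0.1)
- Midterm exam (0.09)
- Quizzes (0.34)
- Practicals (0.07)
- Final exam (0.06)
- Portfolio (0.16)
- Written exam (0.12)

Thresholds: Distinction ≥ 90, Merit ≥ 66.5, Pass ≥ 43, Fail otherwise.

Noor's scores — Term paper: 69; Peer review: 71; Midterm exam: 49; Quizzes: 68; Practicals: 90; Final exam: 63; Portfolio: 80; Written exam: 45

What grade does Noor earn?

Weighted total:
  Term paper 69 × 0.06 = 4.14
  Peer review 71 × 0.1 = 7.1
  Midterm exam 49 × 0.09 = 4.41
  Quizzes 68 × 0.34 = 23.12
  Practicals 90 × 0.07 = 6.3
  Final exam 63 × 0.06 = 3.78
  Portfolio 80 × 0.16 = 12.8
  Written exam 45 × 0.12 = 5.4
Sum = 67.05
67.05 is ≥ 66.5 and < 90 → Merit

Merit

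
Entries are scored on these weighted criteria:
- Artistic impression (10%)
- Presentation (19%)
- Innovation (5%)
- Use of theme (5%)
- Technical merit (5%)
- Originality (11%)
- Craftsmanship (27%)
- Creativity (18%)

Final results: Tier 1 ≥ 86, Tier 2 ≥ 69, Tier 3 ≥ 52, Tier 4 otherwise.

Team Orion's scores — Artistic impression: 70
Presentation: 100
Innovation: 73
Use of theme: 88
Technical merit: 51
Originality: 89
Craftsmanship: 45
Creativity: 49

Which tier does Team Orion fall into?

Tier 3

Weighted total:
  Artistic impression 70 × 0.1 = 7
  Presentation 100 × 0.19 = 19
  Innovation 73 × 0.05 = 3.65
  Use of theme 88 × 0.05 = 4.4
  Technical merit 51 × 0.05 = 2.55
  Originality 89 × 0.11 = 9.79
  Craftsmanship 45 × 0.27 = 12.15
  Creativity 49 × 0.18 = 8.82
Sum = 67.36
67.36 is ≥ 52 and < 69 → Tier 3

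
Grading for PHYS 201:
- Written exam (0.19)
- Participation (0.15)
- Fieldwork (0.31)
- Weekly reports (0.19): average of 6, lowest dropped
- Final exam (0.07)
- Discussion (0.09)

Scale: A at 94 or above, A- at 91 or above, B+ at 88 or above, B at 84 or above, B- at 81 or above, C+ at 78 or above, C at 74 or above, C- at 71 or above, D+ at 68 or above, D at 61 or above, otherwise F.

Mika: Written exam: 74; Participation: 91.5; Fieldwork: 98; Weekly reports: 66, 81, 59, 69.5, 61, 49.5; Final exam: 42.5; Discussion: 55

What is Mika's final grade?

C+

Weekly reports: drop 49.5 → average of remaining 5 = 336.5/5 = 67.3
Weighted total:
  Written exam 74 × 0.19 = 14.06
  Participation 91.5 × 0.15 = 13.725
  Fieldwork 98 × 0.31 = 30.38
  Weekly reports 67.3 × 0.19 = 12.787
  Final exam 42.5 × 0.07 = 2.975
  Discussion 55 × 0.09 = 4.95
Sum = 78.877
78.877 is ≥ 78 and < 81 → C+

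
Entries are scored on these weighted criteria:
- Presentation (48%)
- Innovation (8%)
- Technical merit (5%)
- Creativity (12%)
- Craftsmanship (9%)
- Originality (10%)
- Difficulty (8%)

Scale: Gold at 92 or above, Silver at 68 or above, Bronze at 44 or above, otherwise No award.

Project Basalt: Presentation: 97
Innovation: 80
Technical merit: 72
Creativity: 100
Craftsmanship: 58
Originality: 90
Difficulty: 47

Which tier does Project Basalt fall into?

Weighted total:
  Presentation 97 × 0.48 = 46.56
  Innovation 80 × 0.08 = 6.4
  Technical merit 72 × 0.05 = 3.6
  Creativity 100 × 0.12 = 12
  Craftsmanship 58 × 0.09 = 5.22
  Originality 90 × 0.1 = 9
  Difficulty 47 × 0.08 = 3.76
Sum = 86.54
86.54 is ≥ 68 and < 92 → Silver

Silver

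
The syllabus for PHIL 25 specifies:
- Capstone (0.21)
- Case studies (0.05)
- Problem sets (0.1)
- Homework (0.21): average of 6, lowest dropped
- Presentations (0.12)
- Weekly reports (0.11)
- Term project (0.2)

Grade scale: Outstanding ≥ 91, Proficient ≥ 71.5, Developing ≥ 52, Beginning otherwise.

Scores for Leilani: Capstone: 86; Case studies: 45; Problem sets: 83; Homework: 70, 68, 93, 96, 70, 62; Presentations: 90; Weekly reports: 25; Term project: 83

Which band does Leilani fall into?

Homework: drop 62 → average of remaining 5 = 397/5 = 79.4
Weighted total:
  Capstone 86 × 0.21 = 18.06
  Case studies 45 × 0.05 = 2.25
  Problem sets 83 × 0.1 = 8.3
  Homework 79.4 × 0.21 = 16.674
  Presentations 90 × 0.12 = 10.8
  Weekly reports 25 × 0.11 = 2.75
  Term project 83 × 0.2 = 16.6
Sum = 75.434
75.434 is ≥ 71.5 and < 91 → Proficient

Proficient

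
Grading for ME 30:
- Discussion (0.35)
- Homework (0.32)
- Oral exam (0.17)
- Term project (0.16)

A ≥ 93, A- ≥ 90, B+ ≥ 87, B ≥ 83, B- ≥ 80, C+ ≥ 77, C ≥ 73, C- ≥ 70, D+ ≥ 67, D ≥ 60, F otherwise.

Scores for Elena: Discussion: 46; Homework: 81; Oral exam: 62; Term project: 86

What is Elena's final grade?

Weighted total:
  Discussion 46 × 0.35 = 16.1
  Homework 81 × 0.32 = 25.92
  Oral exam 62 × 0.17 = 10.54
  Term project 86 × 0.16 = 13.76
Sum = 66.32
66.32 is ≥ 60 and < 67 → D

D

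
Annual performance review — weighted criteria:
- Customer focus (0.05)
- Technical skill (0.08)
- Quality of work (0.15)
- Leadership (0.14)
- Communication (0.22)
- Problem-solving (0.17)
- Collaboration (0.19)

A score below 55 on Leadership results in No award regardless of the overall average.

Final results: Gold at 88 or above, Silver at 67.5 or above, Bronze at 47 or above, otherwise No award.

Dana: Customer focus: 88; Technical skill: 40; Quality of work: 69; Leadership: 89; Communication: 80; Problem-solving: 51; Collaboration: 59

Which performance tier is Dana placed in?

Leadership score 89 ≥ 55: minimum met.
Weighted total:
  Customer focus 88 × 0.05 = 4.4
  Technical skill 40 × 0.08 = 3.2
  Quality of work 69 × 0.15 = 10.35
  Leadership 89 × 0.14 = 12.46
  Communication 80 × 0.22 = 17.6
  Problem-solving 51 × 0.17 = 8.67
  Collaboration 59 × 0.19 = 11.21
Sum = 67.89
67.89 is ≥ 67.5 and < 88 → Silver

Silver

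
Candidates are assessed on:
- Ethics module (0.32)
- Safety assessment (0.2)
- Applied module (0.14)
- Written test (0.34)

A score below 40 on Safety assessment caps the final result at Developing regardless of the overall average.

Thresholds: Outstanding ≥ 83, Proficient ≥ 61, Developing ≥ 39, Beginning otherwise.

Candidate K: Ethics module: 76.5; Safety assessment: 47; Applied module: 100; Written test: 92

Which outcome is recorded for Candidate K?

Safety assessment score 47 ≥ 40: minimum met.
Weighted total:
  Ethics module 76.5 × 0.32 = 24.48
  Safety assessment 47 × 0.2 = 9.4
  Applied module 100 × 0.14 = 14
  Written test 92 × 0.34 = 31.28
Sum = 79.16
79.16 is ≥ 61 and < 83 → Proficient

Proficient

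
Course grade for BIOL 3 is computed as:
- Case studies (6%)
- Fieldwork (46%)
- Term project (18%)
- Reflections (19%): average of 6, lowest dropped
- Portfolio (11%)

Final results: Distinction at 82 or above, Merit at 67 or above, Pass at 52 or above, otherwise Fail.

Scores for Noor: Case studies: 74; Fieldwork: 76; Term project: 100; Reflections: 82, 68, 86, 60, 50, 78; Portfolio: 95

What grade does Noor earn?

Reflections: drop 50 → average of remaining 5 = 374/5 = 74.8
Weighted total:
  Case studies 74 × 0.06 = 4.44
  Fieldwork 76 × 0.46 = 34.96
  Term project 100 × 0.18 = 18
  Reflections 74.8 × 0.19 = 14.212
  Portfolio 95 × 0.11 = 10.45
Sum = 82.062
82.062 ≥ 82 → Distinction

Distinction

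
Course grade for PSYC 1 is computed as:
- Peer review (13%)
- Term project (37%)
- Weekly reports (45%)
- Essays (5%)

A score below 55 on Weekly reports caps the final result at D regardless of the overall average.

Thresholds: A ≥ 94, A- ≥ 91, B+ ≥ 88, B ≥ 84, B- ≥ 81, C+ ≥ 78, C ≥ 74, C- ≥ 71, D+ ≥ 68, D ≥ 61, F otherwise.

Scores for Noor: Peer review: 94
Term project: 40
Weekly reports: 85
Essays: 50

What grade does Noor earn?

Weekly reports score 85 ≥ 55: minimum met.
Weighted total:
  Peer review 94 × 0.13 = 12.22
  Term project 40 × 0.37 = 14.8
  Weekly reports 85 × 0.45 = 38.25
  Essays 50 × 0.05 = 2.5
Sum = 67.77
67.77 is ≥ 61 and < 68 → D

D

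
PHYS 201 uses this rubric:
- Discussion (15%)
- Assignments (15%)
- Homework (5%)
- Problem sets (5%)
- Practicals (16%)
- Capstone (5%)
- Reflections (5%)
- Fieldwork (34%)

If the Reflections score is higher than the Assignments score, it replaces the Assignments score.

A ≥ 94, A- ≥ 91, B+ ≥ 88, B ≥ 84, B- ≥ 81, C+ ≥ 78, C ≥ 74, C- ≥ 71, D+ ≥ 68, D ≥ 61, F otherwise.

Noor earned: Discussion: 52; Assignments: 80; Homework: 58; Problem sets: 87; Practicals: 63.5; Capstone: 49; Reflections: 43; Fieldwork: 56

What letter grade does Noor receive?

Reflections (43) ≤ Assignments (80), so Assignments stays at 80.
Weighted total:
  Discussion 52 × 0.15 = 7.8
  Assignments 80 × 0.15 = 12
  Homework 58 × 0.05 = 2.9
  Problem sets 87 × 0.05 = 4.35
  Practicals 63.5 × 0.16 = 10.16
  Capstone 49 × 0.05 = 2.45
  Reflections 43 × 0.05 = 2.15
  Fieldwork 56 × 0.34 = 19.04
Sum = 60.85
60.85 < 61 → F

F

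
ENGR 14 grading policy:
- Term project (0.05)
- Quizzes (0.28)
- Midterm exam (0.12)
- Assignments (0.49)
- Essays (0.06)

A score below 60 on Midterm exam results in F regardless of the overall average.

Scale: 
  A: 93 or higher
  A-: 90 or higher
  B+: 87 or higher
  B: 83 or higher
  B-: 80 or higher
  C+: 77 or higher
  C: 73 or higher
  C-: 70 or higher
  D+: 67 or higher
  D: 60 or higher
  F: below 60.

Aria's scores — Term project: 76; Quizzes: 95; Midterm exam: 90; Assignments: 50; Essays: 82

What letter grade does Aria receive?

C-

Midterm exam score 90 ≥ 60: minimum met.
Weighted total:
  Term project 76 × 0.05 = 3.8
  Quizzes 95 × 0.28 = 26.6
  Midterm exam 90 × 0.12 = 10.8
  Assignments 50 × 0.49 = 24.5
  Essays 82 × 0.06 = 4.92
Sum = 70.62
70.62 is ≥ 70 and < 73 → C-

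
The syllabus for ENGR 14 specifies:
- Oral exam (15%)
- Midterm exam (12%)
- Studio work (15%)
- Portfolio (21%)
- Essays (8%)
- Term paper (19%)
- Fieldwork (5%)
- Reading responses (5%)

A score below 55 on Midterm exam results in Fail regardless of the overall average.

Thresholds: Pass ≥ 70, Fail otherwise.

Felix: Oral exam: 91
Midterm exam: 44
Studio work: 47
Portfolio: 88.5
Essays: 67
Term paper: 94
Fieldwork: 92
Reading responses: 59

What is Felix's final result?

Fail

Midterm exam score 44 < 55: minimum not met.
Weighted total:
  Oral exam 91 × 0.15 = 13.65
  Midterm exam 44 × 0.12 = 5.28
  Studio work 47 × 0.15 = 7.05
  Portfolio 88.5 × 0.21 = 18.585
  Essays 67 × 0.08 = 5.36
  Term paper 94 × 0.19 = 17.86
  Fieldwork 92 × 0.05 = 4.6
  Reading responses 59 × 0.05 = 2.95
Sum = 75.335
Because the Midterm exam minimum was not met, the result is Fail.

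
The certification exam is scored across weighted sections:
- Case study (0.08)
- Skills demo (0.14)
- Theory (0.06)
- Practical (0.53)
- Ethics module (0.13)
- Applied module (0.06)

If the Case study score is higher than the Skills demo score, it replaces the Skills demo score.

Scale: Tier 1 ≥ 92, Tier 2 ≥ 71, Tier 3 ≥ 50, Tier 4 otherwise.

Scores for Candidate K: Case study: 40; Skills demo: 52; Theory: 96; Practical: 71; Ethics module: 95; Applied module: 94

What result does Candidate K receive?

Case study (40) ≤ Skills demo (52), so Skills demo stays at 52.
Weighted total:
  Case study 40 × 0.08 = 3.2
  Skills demo 52 × 0.14 = 7.28
  Theory 96 × 0.06 = 5.76
  Practical 71 × 0.53 = 37.63
  Ethics module 95 × 0.13 = 12.35
  Applied module 94 × 0.06 = 5.64
Sum = 71.86
71.86 is ≥ 71 and < 92 → Tier 2

Tier 2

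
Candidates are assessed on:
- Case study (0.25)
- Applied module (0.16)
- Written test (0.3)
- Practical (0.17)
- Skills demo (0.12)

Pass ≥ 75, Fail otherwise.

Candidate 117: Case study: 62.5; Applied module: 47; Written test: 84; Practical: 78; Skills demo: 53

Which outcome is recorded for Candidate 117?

Fail

Weighted total:
  Case study 62.5 × 0.25 = 15.625
  Applied module 47 × 0.16 = 7.52
  Written test 84 × 0.3 = 25.2
  Practical 78 × 0.17 = 13.26
  Skills demo 53 × 0.12 = 6.36
Sum = 67.965
67.965 < 75 → Fail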